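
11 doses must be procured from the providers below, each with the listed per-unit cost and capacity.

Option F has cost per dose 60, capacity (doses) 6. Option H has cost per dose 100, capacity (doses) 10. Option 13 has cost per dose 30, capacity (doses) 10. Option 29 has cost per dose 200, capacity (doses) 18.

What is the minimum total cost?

360

Use providers in increasing cost order.
Option 13 (30): use full 10 → 1 doses to go.
Take 1 from Option F at 60 to finish.
Option H, Option 29: unused.
Cost = 10×30 + 1×60 = 360.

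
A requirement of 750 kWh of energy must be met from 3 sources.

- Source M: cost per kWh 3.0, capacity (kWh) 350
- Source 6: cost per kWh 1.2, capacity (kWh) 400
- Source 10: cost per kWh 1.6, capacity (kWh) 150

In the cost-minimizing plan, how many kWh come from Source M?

200

Cheapest first:
Source 6 at 1.2: take all 400 kWh — 350 still needed.
Take 150 from Source 10 at 1.6 — need 200 more.
Source M (3.0): take the remaining 200 — done.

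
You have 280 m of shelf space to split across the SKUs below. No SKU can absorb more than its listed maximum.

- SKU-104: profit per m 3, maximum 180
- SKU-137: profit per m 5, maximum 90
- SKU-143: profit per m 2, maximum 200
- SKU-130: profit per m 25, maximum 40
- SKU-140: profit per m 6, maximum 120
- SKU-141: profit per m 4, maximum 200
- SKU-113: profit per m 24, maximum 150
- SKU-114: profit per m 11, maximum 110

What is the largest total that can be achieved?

5590

Rank by profit per m: SKU-130 25 > SKU-113 24 > SKU-114 11 > SKU-140 6 > SKU-137 5 > SKU-141 4 > SKU-104 3 > SKU-143 2.
SKU-130: +40 to 40 (cap) — 240 left.
Give SKU-113 150 to hit its cap of 150 — 90 left.
Only 90 left; SKU-114 takes them to reach 90.
Total = 25×40 + 24×150 + 11×90 = 5590.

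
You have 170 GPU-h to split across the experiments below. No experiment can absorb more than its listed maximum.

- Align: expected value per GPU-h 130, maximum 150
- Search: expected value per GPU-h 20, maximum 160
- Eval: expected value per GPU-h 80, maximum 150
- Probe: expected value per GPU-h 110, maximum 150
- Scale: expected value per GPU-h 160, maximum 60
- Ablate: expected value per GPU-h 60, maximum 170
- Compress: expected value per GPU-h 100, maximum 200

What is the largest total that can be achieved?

23900

Highest expected value per GPU-h first: Scale 160 > Align 130 > Probe 110 > Compress 100 > Eval 80 > Ablate 60 > Search 20.
Scale: +60 to 60 (cap) → 110 left.
Align has room for 150 but only 110 remain, so it gets 110.
Total = 130×110 + 160×60 = 23900.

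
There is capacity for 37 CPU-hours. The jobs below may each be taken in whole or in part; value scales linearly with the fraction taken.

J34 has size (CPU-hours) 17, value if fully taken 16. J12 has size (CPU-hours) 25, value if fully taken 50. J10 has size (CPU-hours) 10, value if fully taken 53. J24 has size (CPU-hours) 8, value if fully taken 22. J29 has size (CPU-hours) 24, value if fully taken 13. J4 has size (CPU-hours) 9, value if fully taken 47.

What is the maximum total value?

142

Best value per unit of size first: J10 53/10≈5.3, J4 47/9≈5.22, J24 22/8≈2.75, J12 50/25≈2, J34 16/17≈0.941, J29 13/24≈0.542.
All 10 CPU-hours of J10 fit (value 53) — 27 remain.
All 9 CPU-hours of J4 fit (value 47) — 18 remain.
All 8 CPU-hours of J24 fit (value 22) — 10 remain.
Only 10 CPU-hours remain; take 10/25 of J12 for value 50×10/25 = 20.
Total value = 142.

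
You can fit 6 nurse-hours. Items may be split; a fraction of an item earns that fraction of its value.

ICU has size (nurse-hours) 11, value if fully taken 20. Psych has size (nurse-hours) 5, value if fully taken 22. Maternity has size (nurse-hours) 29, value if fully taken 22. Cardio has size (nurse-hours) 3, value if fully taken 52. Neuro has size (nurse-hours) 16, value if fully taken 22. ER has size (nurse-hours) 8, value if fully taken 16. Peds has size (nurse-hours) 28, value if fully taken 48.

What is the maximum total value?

65.2

Rank by value-to-size ratio: Cardio 52/3≈17.3, Psych 22/5≈4.4, ER 16/8≈2, ICU 20/11≈1.82, Peds 48/28≈1.71, Neuro 22/16≈1.38, Maternity 22/29≈0.759.
Take all of Cardio (3 nurse-hours, value 52) ; 3 nurse-hours left.
3 nurse-hours left: a 3/5 share of Psych gives 22×3/5 = 13.2.
Total value = 65.2.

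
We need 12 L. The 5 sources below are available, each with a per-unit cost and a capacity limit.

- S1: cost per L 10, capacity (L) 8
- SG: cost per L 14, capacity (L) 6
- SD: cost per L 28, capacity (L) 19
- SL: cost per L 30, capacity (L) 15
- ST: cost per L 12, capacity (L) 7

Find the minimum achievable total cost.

Use sources in increasing cost order.
S1 (10): use full 8 → 4 L to go.
ST at 12: take 4 of its 7 → requirement met.
SG, SD, SL: unused.
Cost = 8×10 + 4×12 = 128.

128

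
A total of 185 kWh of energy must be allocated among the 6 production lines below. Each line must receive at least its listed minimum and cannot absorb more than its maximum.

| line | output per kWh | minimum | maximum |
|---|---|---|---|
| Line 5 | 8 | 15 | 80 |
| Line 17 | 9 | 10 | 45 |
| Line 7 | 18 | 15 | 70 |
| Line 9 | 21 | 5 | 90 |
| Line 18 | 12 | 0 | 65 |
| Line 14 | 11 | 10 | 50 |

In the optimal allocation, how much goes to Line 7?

60

Meeting every minimum uses 15+10+15+5+0+10 = 55 kWh, leaving 130.
Highest output per kWh first: Line 9 21 > Line 7 18 > Line 18 12 > Line 14 11 > Line 17 9 > Line 5 8.
Give Line 9 85 more to hit its cap of 90 → 45 left.
Line 7 has room for 55 more but only 45 remain, so it gets 60.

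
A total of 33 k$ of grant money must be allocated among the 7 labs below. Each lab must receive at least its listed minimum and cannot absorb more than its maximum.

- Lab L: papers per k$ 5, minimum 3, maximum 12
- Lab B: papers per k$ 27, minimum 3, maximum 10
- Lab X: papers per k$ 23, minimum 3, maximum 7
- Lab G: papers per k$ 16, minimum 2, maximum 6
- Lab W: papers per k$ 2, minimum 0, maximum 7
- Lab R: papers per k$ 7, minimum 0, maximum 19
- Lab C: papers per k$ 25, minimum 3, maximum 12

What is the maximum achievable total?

Meeting every minimum uses 3+3+3+2+0+0+3 = 14 k$, leaving 19.
Order the labs by papers per k$: Lab B 27 > Lab C 25 > Lab X 23 > Lab G 16 > Lab R 7 > Lab L 5 > Lab W 2.
Lab B: +7 to 10 (cap) — 12 left.
Give Lab C 9 more to hit its cap of 12 — 3 left.
Lab X has room for 4 more but only 3 remain, so it gets 6.
Total = 5×3 + 27×10 + 23×6 + 16×2 + 25×12 = 755.

755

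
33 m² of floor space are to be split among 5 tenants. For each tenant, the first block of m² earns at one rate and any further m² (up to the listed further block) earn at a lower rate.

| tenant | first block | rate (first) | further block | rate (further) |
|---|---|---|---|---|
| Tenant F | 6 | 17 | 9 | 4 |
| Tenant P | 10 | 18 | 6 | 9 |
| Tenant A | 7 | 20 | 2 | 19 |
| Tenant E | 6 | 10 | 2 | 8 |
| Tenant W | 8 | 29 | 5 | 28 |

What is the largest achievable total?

747

Order all 10 blocks by rate: Tenant W/tier1 29 > Tenant W/tier2 28 > Tenant A/tier1 20 > Tenant A/tier2 19 > Tenant P/tier1 18 > Tenant F/tier1 17 > Tenant E/tier1 10 > Tenant P/tier2 9 > Tenant E/tier2 8 > Tenant F/tier2 4.
Fill Tenant W tier1 block (8 at 29) ; 25 left.
Tenant W tier2 at 28: fill all 5 ; 20 left.
Tenant A/tier1 (20): +7 ; 13 left.
Tenant A tier2 at 19: fill all 2 ; 11 left.
Tenant P tier1 at 18: fill all 10 ; 1 left.
Tenant F/tier1: +1 of 6 at 17; pool empty.
Total = 29×8 + 28×5 + 20×7 + 19×2 + 18×10 + 17×1 = 747.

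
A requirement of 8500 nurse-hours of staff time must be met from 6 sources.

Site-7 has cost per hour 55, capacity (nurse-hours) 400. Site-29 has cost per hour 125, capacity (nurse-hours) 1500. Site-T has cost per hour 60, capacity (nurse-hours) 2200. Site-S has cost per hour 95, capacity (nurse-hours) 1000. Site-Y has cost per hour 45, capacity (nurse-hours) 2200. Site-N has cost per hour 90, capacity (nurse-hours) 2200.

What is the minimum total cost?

608500

Fill from the cheapest source first.
Take 2200 from Site-Y at 45 → need 6300 more.
Take 400 from Site-7 at 55 → need 5900 more.
Take 2200 from Site-T at 60 → need 3700 more.
Site-N (90): use full 2200 → 1500 nurse-hours to go.
Site-S at 95: take all 1000 nurse-hours → 500 still needed.
Site-29 at 125: take 500 of its 1500 → requirement met.
Cost = 2200×45 + 400×55 + 2200×60 + 2200×90 + 1000×95 + 500×125 = 608500.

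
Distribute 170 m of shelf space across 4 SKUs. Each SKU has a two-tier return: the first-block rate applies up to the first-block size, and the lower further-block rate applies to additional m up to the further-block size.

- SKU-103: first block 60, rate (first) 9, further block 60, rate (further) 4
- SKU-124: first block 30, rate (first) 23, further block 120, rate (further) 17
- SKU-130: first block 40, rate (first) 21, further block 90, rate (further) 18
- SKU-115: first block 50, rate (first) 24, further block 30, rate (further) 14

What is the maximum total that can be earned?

Treat each block as its own option and order by rate: SKU-115/first 24 > SKU-124/first 23 > SKU-130/first 21 > SKU-130/second 18 > SKU-124/second 17 > SKU-115/second 14 > SKU-103/first 9 > SKU-103/second 4.
SKU-115/first (24): +50 — 120 left.
SKU-124/first (23): +30 — 90 left.
SKU-130/first (21): +40 — 50 left.
50 remain; put them into SKU-130 second at 18.
Total = 24×50 + 23×30 + 21×40 + 18×50 = 3630.

3630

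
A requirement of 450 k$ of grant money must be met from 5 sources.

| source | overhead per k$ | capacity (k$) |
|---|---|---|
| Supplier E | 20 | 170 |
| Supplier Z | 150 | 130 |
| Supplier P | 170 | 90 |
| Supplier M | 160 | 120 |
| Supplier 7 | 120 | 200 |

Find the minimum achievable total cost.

39400

Use sources in increasing cost order.
Supplier E (20): use full 170 — 280 k$ to go.
Supplier 7 (120): use full 200 — 80 k$ to go.
Supplier Z at 150: take 80 of its 130 — requirement met.
Supplier M, Supplier P: unused.
Cost = 170×20 + 200×120 + 80×150 = 39400.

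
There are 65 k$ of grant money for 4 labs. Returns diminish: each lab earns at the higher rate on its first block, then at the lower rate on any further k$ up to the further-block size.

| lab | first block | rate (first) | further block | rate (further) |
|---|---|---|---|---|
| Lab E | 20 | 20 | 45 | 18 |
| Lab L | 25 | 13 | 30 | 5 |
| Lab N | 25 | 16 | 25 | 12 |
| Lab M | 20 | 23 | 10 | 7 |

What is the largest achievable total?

Treat each block as its own option and order by rate: Lab M/T1 23 > Lab E/T1 20 > Lab E/T2 18 > Lab N/T1 16 > Lab L/T1 13 > Lab N/T2 12 > Lab M/T2 7 > Lab L/T2 5.
Lab M/T1 (23): +20 — 45 left.
Fill Lab E T1 block (20 at 20) — 25 left.
Lab E T2 at 18: only 25 left, fill 25.
Total = 23×20 + 20×20 + 18×25 = 1310.

1310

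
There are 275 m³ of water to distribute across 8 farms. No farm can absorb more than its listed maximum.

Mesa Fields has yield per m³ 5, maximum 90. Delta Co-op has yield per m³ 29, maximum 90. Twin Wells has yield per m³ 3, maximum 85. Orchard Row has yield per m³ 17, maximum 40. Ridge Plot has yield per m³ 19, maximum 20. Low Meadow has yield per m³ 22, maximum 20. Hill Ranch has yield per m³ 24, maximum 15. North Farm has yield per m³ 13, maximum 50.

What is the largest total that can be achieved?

5320

Order the farms by yield per m³: Delta Co-op 29 > Hill Ranch 24 > Low Meadow 22 > Ridge Plot 19 > Orchard Row 17 > North Farm 13 > Mesa Fields 5 > Twin Wells 3.
Delta Co-op takes 90 to reach its cap of 90 ; 185 left.
Give Hill Ranch 15 to hit its cap of 15 ; 170 left.
Low Meadow: +20 to 20 (cap) ; 150 left.
Ridge Plot: +20 to 20 (cap) ; 130 left.
Orchard Row: +40 to 40 (cap) ; 90 left.
North Farm: +50 to 50 (cap) ; 40 left.
Mesa Fields has room for 90 but only 40 remain, so it gets 40.
Total = 5×40 + 29×90 + 17×40 + 19×20 + 22×20 + 24×15 + 13×50 = 5320.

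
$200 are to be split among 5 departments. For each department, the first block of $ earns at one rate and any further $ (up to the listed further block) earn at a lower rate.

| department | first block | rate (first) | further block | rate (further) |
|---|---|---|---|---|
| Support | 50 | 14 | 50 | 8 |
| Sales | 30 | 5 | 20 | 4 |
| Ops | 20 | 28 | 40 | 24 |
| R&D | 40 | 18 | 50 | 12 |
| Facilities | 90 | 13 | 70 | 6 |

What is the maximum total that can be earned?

3590

Treat each block as its own option and order by rate: Ops/tier1 28 > Ops/tier2 24 > R&D/tier1 18 > Support/tier1 14 > Facilities/tier1 13 > R&D/tier2 12 > Support/tier2 8 > Facilities/tier2 6 > Sales/tier1 5 > Sales/tier2 4.
Ops/tier1 (28): +20 → 180 left.
Ops tier2 at 24: fill all 40 → 140 left.
Fill R&D tier1 block (40 at 18) → 100 left.
Fill Support tier1 block (50 at 14) → 50 left.
50 remain; put them into Facilities tier1 at 13.
Total = 28×20 + 24×40 + 18×40 + 14×50 + 13×50 = 3590.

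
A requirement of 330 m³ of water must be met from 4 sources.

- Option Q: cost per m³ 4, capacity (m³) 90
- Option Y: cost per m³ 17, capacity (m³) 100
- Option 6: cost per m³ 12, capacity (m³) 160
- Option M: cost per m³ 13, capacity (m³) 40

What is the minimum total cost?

Cheapest first:
Option Q at 4: take all 90 m³ — 240 still needed.
Take 160 from Option 6 at 12 — need 80 more.
Option M at 13: take all 40 m³ — 40 still needed.
Option Y at 17: take 40 of its 100 — requirement met.
Cost = 90×4 + 160×12 + 40×13 + 40×17 = 3480.

3480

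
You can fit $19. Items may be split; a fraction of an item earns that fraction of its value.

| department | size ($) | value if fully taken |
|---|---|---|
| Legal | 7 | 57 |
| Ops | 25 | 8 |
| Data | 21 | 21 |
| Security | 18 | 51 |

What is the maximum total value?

Best value per unit of size first: Legal 57/7≈8.14, Security 51/18≈2.83, Data 21/21≈1, Ops 8/25≈0.32.
Take all of Legal (7 $, value 57) ; 12 $ left.
12 $ left: a 12/18 share of Security gives 51×12/18 = 34.
Total value = 91.

91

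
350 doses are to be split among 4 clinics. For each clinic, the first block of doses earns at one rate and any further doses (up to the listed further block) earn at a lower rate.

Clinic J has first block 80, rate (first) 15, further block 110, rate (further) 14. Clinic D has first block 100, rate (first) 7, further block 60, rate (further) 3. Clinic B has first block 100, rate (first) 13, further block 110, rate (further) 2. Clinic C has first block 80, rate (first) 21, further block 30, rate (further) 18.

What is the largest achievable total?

Treat each block as its own option and order by rate: Clinic C/T1 21 > Clinic C/T2 18 > Clinic J/T1 15 > Clinic J/T2 14 > Clinic B/T1 13 > Clinic D/T1 7 > Clinic D/T2 3 > Clinic B/T2 2.
Fill Clinic C T1 block (80 at 21) ; 270 left.
Clinic C/T2 (18): +30 ; 240 left.
Fill Clinic J T1 block (80 at 15) ; 160 left.
Clinic J/T2 (14): +110 ; 50 left.
Clinic B T1 at 13: only 50 left, fill 50.
Total = 21×80 + 18×30 + 15×80 + 14×110 + 13×50 = 5610.

5610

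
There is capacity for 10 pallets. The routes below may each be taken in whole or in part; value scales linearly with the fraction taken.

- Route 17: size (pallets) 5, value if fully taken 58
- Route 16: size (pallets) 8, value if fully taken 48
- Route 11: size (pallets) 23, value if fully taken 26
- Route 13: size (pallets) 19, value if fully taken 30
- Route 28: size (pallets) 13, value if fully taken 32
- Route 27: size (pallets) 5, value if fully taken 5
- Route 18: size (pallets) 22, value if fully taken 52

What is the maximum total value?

88

Best value per unit of size first: Route 17 58/5≈11.6, Route 16 48/8≈6, Route 28 32/13≈2.46, Route 18 52/22≈2.36, Route 13 30/19≈1.58, Route 11 26/23≈1.13, Route 27 5/5≈1.
All 5 pallets of Route 17 fit (value 58) — 5 remain.
Fill the last 5 pallets with part of Route 16: 5/8 of it earns 30.
Total value = 88.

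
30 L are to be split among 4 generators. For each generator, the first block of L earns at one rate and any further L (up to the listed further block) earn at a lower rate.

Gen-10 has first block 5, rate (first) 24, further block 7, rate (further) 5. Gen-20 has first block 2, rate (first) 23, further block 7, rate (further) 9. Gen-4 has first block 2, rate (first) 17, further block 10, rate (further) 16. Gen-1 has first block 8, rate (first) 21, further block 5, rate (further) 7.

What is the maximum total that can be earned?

Order all 8 blocks by rate: Gen-10/tier1 24 > Gen-20/tier1 23 > Gen-1/tier1 21 > Gen-4/tier1 17 > Gen-4/tier2 16 > Gen-20/tier2 9 > Gen-1/tier2 7 > Gen-10/tier2 5.
Fill Gen-10 tier1 block (5 at 24) ; 25 left.
Gen-20 tier1 at 23: fill all 2 ; 23 left.
Gen-1 tier1 at 21: fill all 8 ; 15 left.
Gen-4 tier1 at 17: fill all 2 ; 13 left.
Gen-4/tier2 (16): +10 ; 3 left.
Gen-20/tier2: +3 of 7 at 9; pool empty.
Total = 24×5 + 23×2 + 21×8 + 17×2 + 16×10 + 9×3 = 555.

555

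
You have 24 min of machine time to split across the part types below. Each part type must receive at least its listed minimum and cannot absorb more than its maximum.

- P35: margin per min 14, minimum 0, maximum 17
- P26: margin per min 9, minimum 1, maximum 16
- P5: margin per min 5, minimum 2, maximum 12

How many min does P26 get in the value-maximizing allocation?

5

Meeting every minimum uses 0+1+2 = 3 min, leaving 21.
Rank by margin per min: P35 14 > P26 9 > P5 5.
P35: +17 to 17 (cap) → 4 left.
P26: +4 (room for 15) → 5. Pool exhausted.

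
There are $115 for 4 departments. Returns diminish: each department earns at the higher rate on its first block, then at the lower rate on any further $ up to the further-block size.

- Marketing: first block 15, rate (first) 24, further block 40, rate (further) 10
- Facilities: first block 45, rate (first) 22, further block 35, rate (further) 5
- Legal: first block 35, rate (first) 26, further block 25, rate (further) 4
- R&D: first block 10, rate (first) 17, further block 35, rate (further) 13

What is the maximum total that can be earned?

2560

Rank every tier by rate: Legal/first 26 > Marketing/first 24 > Facilities/first 22 > R&D/first 17 > R&D/second 13 > Marketing/second 10 > Facilities/second 5 > Legal/second 4.
Legal/first (26): +35 ; 80 left.
Marketing first at 24: fill all 15 ; 65 left.
Facilities/first (22): +45 ; 20 left.
R&D/first (17): +10 ; 10 left.
R&D second at 13: only 10 left, fill 10.
Total = 26×35 + 24×15 + 22×45 + 17×10 + 13×10 = 2560.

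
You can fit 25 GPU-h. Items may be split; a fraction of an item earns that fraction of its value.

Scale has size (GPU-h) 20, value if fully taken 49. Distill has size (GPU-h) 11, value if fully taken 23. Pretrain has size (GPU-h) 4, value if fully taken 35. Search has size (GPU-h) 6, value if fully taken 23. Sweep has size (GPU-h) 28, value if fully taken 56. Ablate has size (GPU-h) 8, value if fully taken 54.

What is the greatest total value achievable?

129.15

Best value per unit of size first: Pretrain 35/4≈8.75, Ablate 54/8≈6.75, Search 23/6≈3.83, Scale 49/20≈2.45, Distill 23/11≈2.09, Sweep 56/28≈2.
Take all of Pretrain (4 GPU-h, value 35) ; 21 GPU-h left.
Take all of Ablate (8 GPU-h, value 54) ; 13 GPU-h left.
All 6 GPU-h of Search fit (value 23) ; 7 remain.
Fill the last 7 GPU-h with part of Scale: 7/20 of it earns 17.15.
Total value = 129.15.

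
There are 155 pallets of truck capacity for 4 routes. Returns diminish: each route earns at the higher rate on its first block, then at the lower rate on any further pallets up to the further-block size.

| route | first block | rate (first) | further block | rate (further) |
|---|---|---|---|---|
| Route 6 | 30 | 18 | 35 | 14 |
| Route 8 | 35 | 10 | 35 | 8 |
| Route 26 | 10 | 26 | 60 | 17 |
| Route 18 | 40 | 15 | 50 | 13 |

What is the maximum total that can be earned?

Order all 8 blocks by rate: Route 26/T1 26 > Route 6/T1 18 > Route 26/T2 17 > Route 18/T1 15 > Route 6/T2 14 > Route 18/T2 13 > Route 8/T1 10 > Route 8/T2 8.
Route 26 T1 at 26: fill all 10 ; 145 left.
Fill Route 6 T1 block (30 at 18) ; 115 left.
Fill Route 26 T2 block (60 at 17) ; 55 left.
Route 18 T1 at 15: fill all 40 ; 15 left.
Route 6/T2: +15 of 35 at 14; pool empty.
Total = 26×10 + 18×30 + 17×60 + 15×40 + 14×15 = 2630.

2630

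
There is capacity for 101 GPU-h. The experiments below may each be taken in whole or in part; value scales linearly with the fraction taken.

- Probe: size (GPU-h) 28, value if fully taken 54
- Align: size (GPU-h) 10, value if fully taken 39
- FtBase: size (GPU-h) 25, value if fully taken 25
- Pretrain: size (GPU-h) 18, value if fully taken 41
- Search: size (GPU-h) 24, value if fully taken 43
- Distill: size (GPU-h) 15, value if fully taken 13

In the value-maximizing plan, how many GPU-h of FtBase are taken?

Sort by value density: Align 39/10≈3.9, Pretrain 41/18≈2.28, Probe 54/28≈1.93, Search 43/24≈1.79, FtBase 25/25≈1, Distill 13/15≈0.867.
All 10 GPU-h of Align fit (value 39) ; 91 remain.
All 18 GPU-h of Pretrain fit (value 41) ; 73 remain.
All 28 GPU-h of Probe fit (value 54) ; 45 remain.
Take all of Search (24 GPU-h, value 43) ; 21 GPU-h left.
21 GPU-h left: a 21/25 share of FtBase gives 25×21/25 = 21.

21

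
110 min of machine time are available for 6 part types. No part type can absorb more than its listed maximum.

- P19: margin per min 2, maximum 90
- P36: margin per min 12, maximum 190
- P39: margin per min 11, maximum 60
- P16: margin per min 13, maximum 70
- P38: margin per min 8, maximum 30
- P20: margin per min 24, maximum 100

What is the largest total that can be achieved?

Order the part types by margin per min: P20 24 > P16 13 > P36 12 > P39 11 > P38 8 > P19 2.
P20 takes 100 to reach its cap of 100 → 10 left.
P16: +10 (room for 70) → 10. Pool exhausted.
Total = 13×10 + 24×100 = 2530.

2530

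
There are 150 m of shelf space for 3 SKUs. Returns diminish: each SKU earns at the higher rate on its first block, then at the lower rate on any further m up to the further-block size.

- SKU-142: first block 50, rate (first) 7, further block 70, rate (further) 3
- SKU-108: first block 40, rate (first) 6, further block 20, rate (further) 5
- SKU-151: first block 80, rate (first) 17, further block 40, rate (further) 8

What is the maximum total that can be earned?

1890

Order all 6 blocks by rate: SKU-151/tier1 17 > SKU-151/tier2 8 > SKU-142/tier1 7 > SKU-108/tier1 6 > SKU-108/tier2 5 > SKU-142/tier2 3.
Fill SKU-151 tier1 block (80 at 17) ; 70 left.
Fill SKU-151 tier2 block (40 at 8) ; 30 left.
30 remain; put them into SKU-142 tier1 at 7.
Total = 17×80 + 8×40 + 7×30 = 1890.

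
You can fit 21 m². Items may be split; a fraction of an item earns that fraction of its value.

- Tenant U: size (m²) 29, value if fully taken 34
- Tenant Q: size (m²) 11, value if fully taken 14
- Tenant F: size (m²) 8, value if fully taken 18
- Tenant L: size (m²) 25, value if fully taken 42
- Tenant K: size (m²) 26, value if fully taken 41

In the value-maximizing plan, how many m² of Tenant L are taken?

13

Rank by value-to-size ratio: Tenant F 18/8≈2.25, Tenant L 42/25≈1.68, Tenant K 41/26≈1.58, Tenant Q 14/11≈1.27, Tenant U 34/29≈1.17.
All 8 m² of Tenant F fit (value 18) ; 13 remain.
Fill the last 13 m² with part of Tenant L: 13/25 of it earns 21.84.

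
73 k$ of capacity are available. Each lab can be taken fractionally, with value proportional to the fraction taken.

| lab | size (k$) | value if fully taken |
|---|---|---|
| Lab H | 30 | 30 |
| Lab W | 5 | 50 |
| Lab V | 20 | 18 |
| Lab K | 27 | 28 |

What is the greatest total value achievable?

117.9

Rank by value-to-size ratio: Lab W 50/5≈10, Lab K 28/27≈1.04, Lab H 30/30≈1, Lab V 18/20≈0.9.
Lab W: take in full, 5 k$ for value 50 → 68 left.
Take all of Lab K (27 k$, value 28) → 41 k$ left.
Lab H: take in full, 30 k$ for value 30 → 11 left.
Only 11 k$ remain; take 11/20 of Lab V for value 18×11/20 = 9.9.
Total value = 117.9.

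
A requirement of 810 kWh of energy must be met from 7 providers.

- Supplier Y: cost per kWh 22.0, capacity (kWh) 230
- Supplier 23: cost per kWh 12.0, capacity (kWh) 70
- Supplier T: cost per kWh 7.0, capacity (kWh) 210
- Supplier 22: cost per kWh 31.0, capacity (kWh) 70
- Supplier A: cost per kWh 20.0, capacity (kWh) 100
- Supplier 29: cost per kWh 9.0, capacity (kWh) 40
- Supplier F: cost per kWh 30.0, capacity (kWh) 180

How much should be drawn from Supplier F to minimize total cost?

Cheapest first:
Take 210 from Supplier T at 7.0 — need 600 more.
Take 40 from Supplier 29 at 9.0 — need 560 more.
Supplier 23 at 12.0: take all 70 kWh — 490 still needed.
Supplier A at 20.0: take all 100 kWh — 390 still needed.
Take 230 from Supplier Y at 22.0 — need 160 more.
Supplier F at 30.0: take 160 of its 180 — requirement met.
Supplier 22: unused.

160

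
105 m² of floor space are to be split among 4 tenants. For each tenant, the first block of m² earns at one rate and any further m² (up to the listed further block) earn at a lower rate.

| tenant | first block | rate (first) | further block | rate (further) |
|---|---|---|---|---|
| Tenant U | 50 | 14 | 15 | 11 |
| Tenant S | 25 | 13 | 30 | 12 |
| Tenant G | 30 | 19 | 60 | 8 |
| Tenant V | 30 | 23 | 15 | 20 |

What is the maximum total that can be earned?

1980

Treat each block as its own option and order by rate: Tenant V/T1 23 > Tenant V/T2 20 > Tenant G/T1 19 > Tenant U/T1 14 > Tenant S/T1 13 > Tenant S/T2 12 > Tenant U/T2 11 > Tenant G/T2 8.
Tenant V T1 at 23: fill all 30 ; 75 left.
Tenant V T2 at 20: fill all 15 ; 60 left.
Fill Tenant G T1 block (30 at 19) ; 30 left.
Tenant U/T1: +30 of 50 at 14; pool empty.
Total = 23×30 + 20×15 + 19×30 + 14×30 = 1980.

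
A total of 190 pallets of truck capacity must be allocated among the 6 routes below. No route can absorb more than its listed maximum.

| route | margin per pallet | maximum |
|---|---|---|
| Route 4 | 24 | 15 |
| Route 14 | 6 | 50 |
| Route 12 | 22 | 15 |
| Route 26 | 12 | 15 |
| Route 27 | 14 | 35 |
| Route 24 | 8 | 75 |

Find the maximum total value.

2170

Highest margin per pallet first: Route 4 24 > Route 12 22 > Route 27 14 > Route 26 12 > Route 24 8 > Route 14 6.
Route 4 takes 15 to reach its cap of 15 — 175 left.
Route 12 takes 15 to reach its cap of 15 — 160 left.
Route 27: +35 to 35 (cap) — 125 left.
Route 26: +15 to 15 (cap) — 110 left.
Give Route 24 75 to hit its cap of 75 — 35 left.
Route 14: +35 (room for 50) → 35. Pool exhausted.
Total = 24×15 + 6×35 + 22×15 + 12×15 + 14×35 + 8×75 = 2170.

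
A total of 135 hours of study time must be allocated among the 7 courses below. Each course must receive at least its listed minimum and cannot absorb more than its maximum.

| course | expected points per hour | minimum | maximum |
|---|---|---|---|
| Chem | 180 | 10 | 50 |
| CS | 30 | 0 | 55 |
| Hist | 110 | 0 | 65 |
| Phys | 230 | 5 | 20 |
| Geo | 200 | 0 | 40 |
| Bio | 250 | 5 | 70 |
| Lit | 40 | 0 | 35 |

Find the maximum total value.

30900

Meeting every minimum uses 10+0+0+5+0+5+0 = 20 hours, leaving 115.
Highest expected points per hour first: Bio 250 > Phys 230 > Geo 200 > Chem 180 > Hist 110 > Lit 40 > CS 30.
Give Bio 65 more to hit its cap of 70 — 50 left.
Give Phys 15 more to hit its cap of 20 — 35 left.
Only 35 left; Geo takes them to reach 35.
Total = 180×10 + 230×20 + 200×35 + 250×70 = 30900.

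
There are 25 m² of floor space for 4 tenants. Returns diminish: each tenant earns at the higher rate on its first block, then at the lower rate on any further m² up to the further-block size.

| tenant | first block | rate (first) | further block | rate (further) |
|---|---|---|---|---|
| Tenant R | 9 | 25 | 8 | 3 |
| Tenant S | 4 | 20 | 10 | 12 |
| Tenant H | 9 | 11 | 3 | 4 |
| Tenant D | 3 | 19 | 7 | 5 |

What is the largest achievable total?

Order all 8 blocks by rate: Tenant R/first 25 > Tenant S/first 20 > Tenant D/first 19 > Tenant S/second 12 > Tenant H/first 11 > Tenant D/second 5 > Tenant H/second 4 > Tenant R/second 3.
Fill Tenant R first block (9 at 25) — 16 left.
Tenant S first at 20: fill all 4 — 12 left.
Tenant D first at 19: fill all 3 — 9 left.
9 remain; put them into Tenant S second at 12.
Total = 25×9 + 20×4 + 19×3 + 12×9 = 470.

470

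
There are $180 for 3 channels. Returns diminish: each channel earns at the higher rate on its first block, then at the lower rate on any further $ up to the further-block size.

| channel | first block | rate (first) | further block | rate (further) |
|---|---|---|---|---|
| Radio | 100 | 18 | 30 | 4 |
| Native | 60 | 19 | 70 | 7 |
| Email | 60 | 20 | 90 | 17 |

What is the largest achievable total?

3420

Rank every tier by rate: Email/T1 20 > Native/T1 19 > Radio/T1 18 > Email/T2 17 > Native/T2 7 > Radio/T2 4.
Email T1 at 20: fill all 60 — 120 left.
Native T1 at 19: fill all 60 — 60 left.
Radio/T1: +60 of 100 at 18; pool empty.
Total = 20×60 + 19×60 + 18×60 = 3420.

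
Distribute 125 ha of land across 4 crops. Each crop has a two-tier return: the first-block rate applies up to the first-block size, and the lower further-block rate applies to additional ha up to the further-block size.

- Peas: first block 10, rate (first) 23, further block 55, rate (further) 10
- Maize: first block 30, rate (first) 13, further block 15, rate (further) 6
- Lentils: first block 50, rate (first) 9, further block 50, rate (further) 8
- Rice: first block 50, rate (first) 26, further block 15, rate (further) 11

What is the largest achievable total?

Order all 8 blocks by rate: Rice/tier1 26 > Peas/tier1 23 > Maize/tier1 13 > Rice/tier2 11 > Peas/tier2 10 > Lentils/tier1 9 > Lentils/tier2 8 > Maize/tier2 6.
Fill Rice tier1 block (50 at 26) → 75 left.
Peas tier1 at 23: fill all 10 → 65 left.
Fill Maize tier1 block (30 at 13) → 35 left.
Rice/tier2 (11): +15 → 20 left.
20 remain; put them into Peas tier2 at 10.
Total = 26×50 + 23×10 + 13×30 + 11×15 + 10×20 = 2285.

2285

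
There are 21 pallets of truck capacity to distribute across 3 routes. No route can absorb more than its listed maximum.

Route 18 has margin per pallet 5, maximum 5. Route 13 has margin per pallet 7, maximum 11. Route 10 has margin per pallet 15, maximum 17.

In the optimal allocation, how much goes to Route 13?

4

Order the routes by margin per pallet: Route 10 15 > Route 13 7 > Route 18 5.
Route 10: +17 to 17 (cap) ; 4 left.
Only 4 left; Route 13 takes them to reach 4.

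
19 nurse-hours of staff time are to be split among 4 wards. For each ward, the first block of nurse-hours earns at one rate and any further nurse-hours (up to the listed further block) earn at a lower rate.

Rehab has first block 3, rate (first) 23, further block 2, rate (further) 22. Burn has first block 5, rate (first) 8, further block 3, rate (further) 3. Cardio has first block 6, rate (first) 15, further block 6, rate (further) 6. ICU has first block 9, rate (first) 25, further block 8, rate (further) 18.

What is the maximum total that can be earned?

428

Rank every tier by rate: ICU/first 25 > Rehab/first 23 > Rehab/second 22 > ICU/second 18 > Cardio/first 15 > Burn/first 8 > Cardio/second 6 > Burn/second 3.
ICU first at 25: fill all 9 → 10 left.
Rehab/first (23): +3 → 7 left.
Rehab/second (22): +2 → 5 left.
ICU/second: +5 of 8 at 18; pool empty.
Total = 25×9 + 23×3 + 22×2 + 18×5 = 428.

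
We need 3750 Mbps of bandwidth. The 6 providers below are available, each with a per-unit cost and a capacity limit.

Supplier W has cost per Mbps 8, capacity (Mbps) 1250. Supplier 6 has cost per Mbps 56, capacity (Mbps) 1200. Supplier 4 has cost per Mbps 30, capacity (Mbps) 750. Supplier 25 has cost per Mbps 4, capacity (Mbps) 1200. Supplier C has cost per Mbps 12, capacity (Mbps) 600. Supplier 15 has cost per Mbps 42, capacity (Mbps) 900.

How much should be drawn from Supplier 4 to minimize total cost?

700

Use providers in increasing cost order.
Supplier 25 (4): use full 1200 ; 2550 Mbps to go.
Supplier W (8): use full 1250 ; 1300 Mbps to go.
Take 600 from Supplier C at 12 ; need 700 more.
Take 700 from Supplier 4 at 30 to finish.
Supplier 15, Supplier 6: unused.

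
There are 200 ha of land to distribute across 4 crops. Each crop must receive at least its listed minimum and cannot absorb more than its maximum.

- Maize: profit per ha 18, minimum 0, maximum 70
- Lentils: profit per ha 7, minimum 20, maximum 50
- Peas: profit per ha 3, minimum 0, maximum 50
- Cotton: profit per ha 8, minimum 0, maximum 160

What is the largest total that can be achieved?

Meeting every minimum uses 0+20+0+0 = 20 ha, leaving 180.
Rank by profit per ha: Maize 18 > Cotton 8 > Lentils 7 > Peas 3.
Give Maize 70 more to hit its cap of 70 ; 110 left.
Cotton: +110 (room for 160) → 110. Pool exhausted.
Total = 18×70 + 7×20 + 8×110 = 2280.

2280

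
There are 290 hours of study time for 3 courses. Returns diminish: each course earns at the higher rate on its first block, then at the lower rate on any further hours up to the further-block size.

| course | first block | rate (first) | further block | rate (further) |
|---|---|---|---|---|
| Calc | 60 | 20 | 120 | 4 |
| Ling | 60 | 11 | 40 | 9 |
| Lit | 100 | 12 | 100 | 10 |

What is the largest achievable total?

Order all 6 blocks by rate: Calc/T1 20 > Lit/T1 12 > Ling/T1 11 > Lit/T2 10 > Ling/T2 9 > Calc/T2 4.
Calc/T1 (20): +60 — 230 left.
Lit/T1 (12): +100 — 130 left.
Ling/T1 (11): +60 — 70 left.
Lit/T2: +70 of 100 at 10; pool empty.
Total = 20×60 + 12×100 + 11×60 + 10×70 = 3760.

3760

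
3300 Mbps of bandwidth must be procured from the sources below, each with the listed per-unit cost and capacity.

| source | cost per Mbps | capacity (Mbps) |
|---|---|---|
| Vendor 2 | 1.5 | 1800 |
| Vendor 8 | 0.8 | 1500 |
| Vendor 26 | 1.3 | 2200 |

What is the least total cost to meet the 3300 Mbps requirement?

3540

Cheapest first:
Take 1500 from Vendor 8 at 0.8 ; need 1800 more.
Vendor 26 (1.3): take the remaining 1800 ; done.
Vendor 2: unused.
Cost = 1500×0.8 + 1800×1.3 = 3540.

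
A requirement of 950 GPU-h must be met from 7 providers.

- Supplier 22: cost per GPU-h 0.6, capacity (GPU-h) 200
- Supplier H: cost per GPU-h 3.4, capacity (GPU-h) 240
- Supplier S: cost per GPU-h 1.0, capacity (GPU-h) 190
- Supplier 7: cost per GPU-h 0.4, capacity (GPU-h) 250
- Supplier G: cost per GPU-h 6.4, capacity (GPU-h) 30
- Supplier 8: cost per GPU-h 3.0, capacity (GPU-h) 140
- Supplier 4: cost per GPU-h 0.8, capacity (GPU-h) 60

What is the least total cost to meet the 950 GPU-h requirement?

1252

Fill from the cheapest provider first.
Take 250 from Supplier 7 at 0.4 — need 700 more.
Supplier 22 at 0.6: take all 200 GPU-h — 500 still needed.
Supplier 4 (0.8): use full 60 — 440 GPU-h to go.
Supplier S at 1.0: take all 190 GPU-h — 250 still needed.
Take 140 from Supplier 8 at 3.0 — need 110 more.
Supplier H at 3.4: take 110 of its 240 — requirement met.
Supplier G: unused.
Cost = 250×0.4 + 200×0.6 + 60×0.8 + 190×1.0 + 140×3.0 + 110×3.4 = 1252.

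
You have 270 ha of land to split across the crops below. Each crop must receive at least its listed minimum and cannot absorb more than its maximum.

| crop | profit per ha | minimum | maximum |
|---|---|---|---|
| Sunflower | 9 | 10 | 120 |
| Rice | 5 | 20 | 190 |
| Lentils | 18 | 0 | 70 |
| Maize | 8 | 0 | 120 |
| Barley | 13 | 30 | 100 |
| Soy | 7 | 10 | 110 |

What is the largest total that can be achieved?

3360

Meeting every minimum uses 10+20+0+0+30+10 = 70 ha, leaving 200.
Order the crops by profit per ha: Lentils 18 > Barley 13 > Sunflower 9 > Maize 8 > Soy 7 > Rice 5.
Lentils: +70 to 70 (cap) → 130 left.
Barley takes 70 more to reach its cap of 100 → 60 left.
Sunflower has room for 110 more but only 60 remain, so it gets 70.
Total = 9×70 + 5×20 + 18×70 + 13×100 + 7×10 = 3360.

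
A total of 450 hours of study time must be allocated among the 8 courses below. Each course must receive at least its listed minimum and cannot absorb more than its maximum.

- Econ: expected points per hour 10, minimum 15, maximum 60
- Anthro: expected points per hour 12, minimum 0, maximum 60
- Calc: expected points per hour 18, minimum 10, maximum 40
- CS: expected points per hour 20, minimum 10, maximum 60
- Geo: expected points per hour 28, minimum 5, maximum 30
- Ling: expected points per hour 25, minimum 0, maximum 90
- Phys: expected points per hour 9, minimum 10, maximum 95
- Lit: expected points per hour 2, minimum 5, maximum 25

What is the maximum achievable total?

Meeting every minimum uses 15+0+10+10+5+0+10+5 = 55 hours, leaving 395.
Rank by expected points per hour: Geo 28 > Ling 25 > CS 20 > Calc 18 > Anthro 12 > Econ 10 > Phys 9 > Lit 2.
Geo takes 25 more to reach its cap of 30 → 370 left.
Give Ling 90 more to hit its cap of 90 → 280 left.
Give CS 50 more to hit its cap of 60 → 230 left.
Calc takes 30 more to reach its cap of 40 → 200 left.
Anthro: +60 to 60 (cap) → 140 left.
Econ takes 45 more to reach its cap of 60 → 95 left.
Phys takes 85 more to reach its cap of 95 → 10 left.
Only 10 left; Lit takes them to reach 15.
Total = 10×60 + 12×60 + 18×40 + 20×60 + 28×30 + 25×90 + 9×95 + 2×15 = 7215.

7215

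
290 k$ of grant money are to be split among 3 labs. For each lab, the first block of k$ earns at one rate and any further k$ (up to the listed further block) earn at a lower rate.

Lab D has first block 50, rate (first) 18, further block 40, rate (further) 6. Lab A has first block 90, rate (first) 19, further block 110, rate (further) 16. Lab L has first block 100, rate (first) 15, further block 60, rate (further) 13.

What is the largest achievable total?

4970

Rank every tier by rate: Lab A/T1 19 > Lab D/T1 18 > Lab A/T2 16 > Lab L/T1 15 > Lab L/T2 13 > Lab D/T2 6.
Fill Lab A T1 block (90 at 19) ; 200 left.
Lab D T1 at 18: fill all 50 ; 150 left.
Lab A T2 at 16: fill all 110 ; 40 left.
Lab L/T1: +40 of 100 at 15; pool empty.
Total = 19×90 + 18×50 + 16×110 + 15×40 = 4970.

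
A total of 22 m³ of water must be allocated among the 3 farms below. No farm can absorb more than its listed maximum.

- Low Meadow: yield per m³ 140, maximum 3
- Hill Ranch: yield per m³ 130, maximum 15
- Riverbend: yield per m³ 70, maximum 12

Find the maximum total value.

Highest yield per m³ first: Low Meadow 140 > Hill Ranch 130 > Riverbend 70.
Give Low Meadow 3 to hit its cap of 3 → 19 left.
Hill Ranch: +15 to 15 (cap) → 4 left.
Riverbend: +4 (room for 12) → 4. Pool exhausted.
Total = 140×3 + 130×15 + 70×4 = 2650.

2650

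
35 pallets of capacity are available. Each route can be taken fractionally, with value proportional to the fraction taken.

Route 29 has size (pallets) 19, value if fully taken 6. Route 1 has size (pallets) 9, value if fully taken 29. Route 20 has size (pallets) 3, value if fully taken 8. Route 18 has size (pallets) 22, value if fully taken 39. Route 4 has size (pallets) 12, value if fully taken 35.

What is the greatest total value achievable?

Best value per unit of size first: Route 1 29/9≈3.22, Route 4 35/12≈2.92, Route 20 8/3≈2.67, Route 18 39/22≈1.77, Route 29 6/19≈0.316.
All 9 pallets of Route 1 fit (value 29) ; 26 remain.
Take all of Route 4 (12 pallets, value 35) ; 14 pallets left.
Route 20: take in full, 3 pallets for value 8 ; 11 left.
Fill the last 11 pallets with part of Route 18: 11/22 of it earns 19.5.
Total value = 91.5.

91.5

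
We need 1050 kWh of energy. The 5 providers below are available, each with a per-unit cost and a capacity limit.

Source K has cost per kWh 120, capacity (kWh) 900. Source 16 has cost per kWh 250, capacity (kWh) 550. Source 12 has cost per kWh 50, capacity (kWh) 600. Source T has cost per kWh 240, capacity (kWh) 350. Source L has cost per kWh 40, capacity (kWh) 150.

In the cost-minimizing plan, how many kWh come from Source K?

300

Fill from the cheapest provider first.
Take 150 from Source L at 40 → need 900 more.
Source 12 (50): use full 600 → 300 kWh to go.
Source K at 120: take 300 of its 900 → requirement met.
Source T, Source 16: unused.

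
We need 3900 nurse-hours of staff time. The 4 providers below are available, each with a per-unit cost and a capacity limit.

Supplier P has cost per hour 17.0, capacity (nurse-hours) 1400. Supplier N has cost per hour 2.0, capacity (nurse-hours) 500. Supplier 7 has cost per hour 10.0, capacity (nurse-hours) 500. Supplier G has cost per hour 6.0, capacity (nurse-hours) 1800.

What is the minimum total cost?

Cheapest first:
Supplier N at 2.0: take all 500 nurse-hours → 3400 still needed.
Take 1800 from Supplier G at 6.0 → need 1600 more.
Supplier 7 at 10.0: take all 500 nurse-hours → 1100 still needed.
Supplier P at 17.0: take 1100 of its 1400 → requirement met.
Cost = 500×2.0 + 1800×6.0 + 500×10.0 + 1100×17.0 = 35500.

35500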